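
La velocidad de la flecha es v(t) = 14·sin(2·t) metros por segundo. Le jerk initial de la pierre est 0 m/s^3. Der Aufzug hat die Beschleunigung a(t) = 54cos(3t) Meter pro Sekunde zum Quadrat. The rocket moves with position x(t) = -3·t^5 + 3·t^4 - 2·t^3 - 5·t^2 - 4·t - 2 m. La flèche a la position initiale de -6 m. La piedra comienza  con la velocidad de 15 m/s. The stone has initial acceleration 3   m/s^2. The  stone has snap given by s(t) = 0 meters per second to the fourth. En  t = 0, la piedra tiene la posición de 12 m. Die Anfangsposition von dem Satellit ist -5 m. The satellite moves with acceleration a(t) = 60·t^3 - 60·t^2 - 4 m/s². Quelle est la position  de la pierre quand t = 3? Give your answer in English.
Starting from snap s(t) = 0, we take 4 antiderivatives. Integrating snap and using the initial condition j(0) = 0, we get j(t) = 0. The antiderivative of jerk is acceleration. Using a(0) = 3, we get a(t) = 3. The antiderivative of acceleration, with v(0) = 15, gives velocity: v(t) = 3·t + 15. Integrating velocity and using the initial condition x(0) = 12, we get x(t) = 3·t^2/2 + 15·t + 12. Using x(t) = 3·t^2/2 + 15·t + 12 and substituting t = 3, we find x = 141/2.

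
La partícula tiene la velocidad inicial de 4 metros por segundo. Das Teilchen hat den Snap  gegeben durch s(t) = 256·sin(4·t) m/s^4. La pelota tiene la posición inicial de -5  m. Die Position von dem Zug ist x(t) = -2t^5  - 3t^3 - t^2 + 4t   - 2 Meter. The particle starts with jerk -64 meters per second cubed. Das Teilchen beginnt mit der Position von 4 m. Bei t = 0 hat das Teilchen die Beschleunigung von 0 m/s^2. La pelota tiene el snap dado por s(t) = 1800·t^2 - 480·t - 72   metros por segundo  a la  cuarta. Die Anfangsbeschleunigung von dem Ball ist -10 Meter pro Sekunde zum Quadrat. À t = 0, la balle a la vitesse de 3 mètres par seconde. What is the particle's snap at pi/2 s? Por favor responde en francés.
En utilisant s(t) = 256·sin(4·t) et en substituant t = pi/2, nous trouvons s = 0.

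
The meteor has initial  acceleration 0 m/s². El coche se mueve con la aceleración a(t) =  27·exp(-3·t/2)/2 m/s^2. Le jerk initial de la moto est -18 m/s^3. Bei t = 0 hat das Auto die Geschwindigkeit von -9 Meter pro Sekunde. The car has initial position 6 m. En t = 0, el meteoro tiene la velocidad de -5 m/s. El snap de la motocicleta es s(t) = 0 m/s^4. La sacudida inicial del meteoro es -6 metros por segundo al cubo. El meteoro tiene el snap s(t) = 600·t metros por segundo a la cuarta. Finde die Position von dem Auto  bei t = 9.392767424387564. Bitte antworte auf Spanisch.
Partiendo de la aceleración a(t) = 27·exp(-3·t/2)/2, tomamos 2 integrales. La antiderivada de la aceleración es la velocidad. Usando v(0) = -9, obtenemos v(t) = -9·exp(-3·t/2). La integral de la velocidad, con x(0) = 6, da la posición: x(t) = 6·exp(-3·t/2). De la ecuación de la posición x(t) = 6·exp(-3·t/2), sustituimos t = 9.392767424387564 para obtener x = 0.00000456363242390405.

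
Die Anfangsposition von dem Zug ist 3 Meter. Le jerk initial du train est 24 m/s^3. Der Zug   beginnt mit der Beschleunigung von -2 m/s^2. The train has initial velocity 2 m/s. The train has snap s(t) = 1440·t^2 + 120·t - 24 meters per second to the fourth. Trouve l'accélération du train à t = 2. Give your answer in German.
Ausgehend von dem Snap s(t) = 1440·t^2 + 120·t - 24, nehmen wir 2 Stammfunktionen. Das Integral von dem Snap ist der Ruck. Mit j(0) = 24 erhalten wir j(t) = 480·t^3 + 60·t^2 - 24·t + 24. Das Integral von dem Ruck, mit a(0) = -2, ergibt die Beschleunigung: a(t) = 120·t^4 + 20·t^3 - 12·t^2 + 24·t - 2. Aus der Gleichung für die Beschleunigung a(t) = 120·t^4 + 20·t^3 - 12·t^2 + 24·t - 2, setzen wir t = 2 ein und erhalten a = 2078.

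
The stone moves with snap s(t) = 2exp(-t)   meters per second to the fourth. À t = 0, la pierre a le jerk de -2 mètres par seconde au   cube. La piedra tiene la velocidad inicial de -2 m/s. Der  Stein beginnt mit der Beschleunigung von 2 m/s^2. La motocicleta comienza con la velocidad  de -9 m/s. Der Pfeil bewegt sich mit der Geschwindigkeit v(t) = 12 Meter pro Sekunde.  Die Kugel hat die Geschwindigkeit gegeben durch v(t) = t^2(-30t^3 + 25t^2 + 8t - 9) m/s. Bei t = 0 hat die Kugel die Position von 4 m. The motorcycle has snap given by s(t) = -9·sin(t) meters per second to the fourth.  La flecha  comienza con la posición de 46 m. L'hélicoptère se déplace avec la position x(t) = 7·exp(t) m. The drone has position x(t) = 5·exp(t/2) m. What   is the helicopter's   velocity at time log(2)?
To solve this, we need to take 1 derivative of our position equation x(t) = 7·exp(t). Differentiating position, we get velocity: v(t) = 7·exp(t). We have velocity v(t) = 7·exp(t). Substituting t = log(2): v(log(2)) = 14.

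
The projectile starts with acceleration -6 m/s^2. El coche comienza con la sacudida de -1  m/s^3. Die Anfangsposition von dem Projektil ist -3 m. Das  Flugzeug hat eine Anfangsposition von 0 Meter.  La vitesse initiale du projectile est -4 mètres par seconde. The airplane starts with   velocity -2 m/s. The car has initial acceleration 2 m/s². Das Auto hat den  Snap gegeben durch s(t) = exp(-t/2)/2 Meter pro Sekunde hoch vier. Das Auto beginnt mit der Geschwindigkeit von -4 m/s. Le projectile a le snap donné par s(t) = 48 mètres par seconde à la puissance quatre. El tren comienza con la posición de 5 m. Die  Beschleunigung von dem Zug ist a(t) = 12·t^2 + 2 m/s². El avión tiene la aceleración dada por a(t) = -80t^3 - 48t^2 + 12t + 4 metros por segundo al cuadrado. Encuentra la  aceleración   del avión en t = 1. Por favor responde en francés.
En utilisant a(t) = -80·t^3 - 48·t^2 + 12·t + 4 et en substituant t = 1, nous trouvons a = -112.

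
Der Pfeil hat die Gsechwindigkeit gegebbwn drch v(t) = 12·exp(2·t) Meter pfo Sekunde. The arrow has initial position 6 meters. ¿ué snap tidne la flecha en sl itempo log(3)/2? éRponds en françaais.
Nous devons dériver notre équation de la vitesse v(t) = 12·exp(2·t) 3 fois. En prenant d/dt de v(t), nous trouvons a(t) = 24·exp(2·t). En dérivant l'accélération, nous obtenons le jerk: j(t) = 48·exp(2·t). La dérivée du jerk donne le snap: s(t) = 96·exp(2·t). En utilisant s(t) = 96·exp(2·t) et en substituant t = log(3)/2, nous trouvons s = 288.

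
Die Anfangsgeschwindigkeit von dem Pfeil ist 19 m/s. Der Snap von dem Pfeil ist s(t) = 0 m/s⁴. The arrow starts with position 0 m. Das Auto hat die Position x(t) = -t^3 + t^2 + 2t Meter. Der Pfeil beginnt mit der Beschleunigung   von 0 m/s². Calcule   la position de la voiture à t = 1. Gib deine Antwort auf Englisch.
From the given position equation x(t) = -t^3 + t^2 + 2·t, we substitute t = 1 to get x = 2.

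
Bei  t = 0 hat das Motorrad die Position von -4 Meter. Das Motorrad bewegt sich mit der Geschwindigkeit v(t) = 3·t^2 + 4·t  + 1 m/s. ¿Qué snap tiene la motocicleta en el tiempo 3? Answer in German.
Um dies zu lösen, müssen wir 3 Ableitungen unserer Gleichung für die Geschwindigkeit v(t) = 3·t^2 + 4·t + 1 nehmen. Durch Ableiten von der Geschwindigkeit erhalten wir die Beschleunigung: a(t) = 6·t + 4. Durch Ableiten von der Beschleunigung erhalten wir den Ruck: j(t) = 6. Durch Ableiten von dem Ruck erhalten wir den Snap: s(t) = 0. Wir haben den Snap s(t) = 0. Durch Einsetzen von t = 3: s(3) = 0.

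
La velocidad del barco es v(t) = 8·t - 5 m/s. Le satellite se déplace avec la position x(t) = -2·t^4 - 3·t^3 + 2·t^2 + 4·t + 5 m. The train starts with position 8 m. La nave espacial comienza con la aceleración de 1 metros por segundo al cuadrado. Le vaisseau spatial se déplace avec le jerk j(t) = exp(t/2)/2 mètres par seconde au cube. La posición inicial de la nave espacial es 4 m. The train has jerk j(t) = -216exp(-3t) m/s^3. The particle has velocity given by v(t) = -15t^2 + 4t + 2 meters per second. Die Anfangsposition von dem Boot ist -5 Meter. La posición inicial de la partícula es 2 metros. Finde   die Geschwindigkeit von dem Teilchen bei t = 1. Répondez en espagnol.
De la ecuación de la velocidad v(t) = -15·t^2 + 4·t + 2, sustituimos t = 1 para obtener v = -9.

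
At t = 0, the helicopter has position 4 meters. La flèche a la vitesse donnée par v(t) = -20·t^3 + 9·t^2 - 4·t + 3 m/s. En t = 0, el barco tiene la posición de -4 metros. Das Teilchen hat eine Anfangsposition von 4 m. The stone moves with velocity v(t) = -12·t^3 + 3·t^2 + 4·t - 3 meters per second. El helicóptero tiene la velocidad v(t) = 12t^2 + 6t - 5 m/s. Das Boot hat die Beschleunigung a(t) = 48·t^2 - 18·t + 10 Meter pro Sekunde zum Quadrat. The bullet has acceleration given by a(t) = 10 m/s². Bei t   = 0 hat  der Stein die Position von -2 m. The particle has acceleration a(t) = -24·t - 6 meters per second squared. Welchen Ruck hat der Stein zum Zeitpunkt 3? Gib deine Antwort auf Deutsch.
Um dies zu lösen, müssen wir 2 Ableitungen unserer Gleichung für die Geschwindigkeit v(t) = -12·t^3 + 3·t^2 + 4·t - 3 nehmen. Die Ableitung von der Geschwindigkeit ergibt die Beschleunigung: a(t) = -36·t^2 + 6·t + 4. Die Ableitung von der Beschleunigung ergibt den Ruck: j(t) = 6 - 72·t. Mit j(t) = 6 - 72·t und Einsetzen von t = 3, finden wir j = -210.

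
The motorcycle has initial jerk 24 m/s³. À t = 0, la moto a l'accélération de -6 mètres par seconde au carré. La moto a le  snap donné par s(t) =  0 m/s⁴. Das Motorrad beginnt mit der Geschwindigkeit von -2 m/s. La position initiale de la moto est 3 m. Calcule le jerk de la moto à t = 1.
Nous devons trouver la primitive de notre équation du snap s(t) = 0 1 fois. En prenant ∫s(t)dt et en appliquant j(0) = 24, nous trouvons j(t) = 24. En utilisant j(t) = 24 et en substituant t = 1, nous trouvons j = 24.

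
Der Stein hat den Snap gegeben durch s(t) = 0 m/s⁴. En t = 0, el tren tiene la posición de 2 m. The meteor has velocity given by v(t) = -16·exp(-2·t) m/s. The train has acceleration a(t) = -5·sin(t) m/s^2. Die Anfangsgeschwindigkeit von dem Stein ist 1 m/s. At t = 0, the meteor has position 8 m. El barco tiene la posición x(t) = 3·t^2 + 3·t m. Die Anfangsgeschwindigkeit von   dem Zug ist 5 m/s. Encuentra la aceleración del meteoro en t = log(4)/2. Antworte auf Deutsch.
Um dies zu lösen, müssen wir 1 Ableitung unserer Gleichung für die Geschwindigkeit v(t) = -16·exp(-2·t) nehmen. Die Ableitung von der Geschwindigkeit ergibt die Beschleunigung: a(t) = 32·exp(-2·t). Wir haben die Beschleunigung a(t) = 32·exp(-2·t). Durch Einsetzen von t = log(4)/2: a(log(4)/2) = 8.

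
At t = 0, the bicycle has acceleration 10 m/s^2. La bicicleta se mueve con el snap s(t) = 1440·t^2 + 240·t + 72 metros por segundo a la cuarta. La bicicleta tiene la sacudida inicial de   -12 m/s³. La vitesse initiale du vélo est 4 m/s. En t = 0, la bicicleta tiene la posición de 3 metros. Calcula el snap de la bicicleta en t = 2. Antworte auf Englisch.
Using s(t) = 1440·t^2 + 240·t + 72 and substituting t = 2, we find s = 6312.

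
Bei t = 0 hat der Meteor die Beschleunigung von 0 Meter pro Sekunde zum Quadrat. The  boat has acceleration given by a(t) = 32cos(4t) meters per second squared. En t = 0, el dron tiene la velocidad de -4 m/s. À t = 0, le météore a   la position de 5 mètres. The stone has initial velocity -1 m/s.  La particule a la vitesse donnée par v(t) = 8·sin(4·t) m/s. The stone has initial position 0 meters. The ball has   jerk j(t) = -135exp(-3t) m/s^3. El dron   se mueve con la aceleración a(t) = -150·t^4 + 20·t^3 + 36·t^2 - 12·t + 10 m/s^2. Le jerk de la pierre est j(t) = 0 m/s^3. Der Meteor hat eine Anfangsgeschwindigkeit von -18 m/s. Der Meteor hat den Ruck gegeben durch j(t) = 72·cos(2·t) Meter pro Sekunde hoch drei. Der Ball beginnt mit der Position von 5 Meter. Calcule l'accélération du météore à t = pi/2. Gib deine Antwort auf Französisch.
En partant du jerk j(t) = 72·cos(2·t), nous prenons 1 intégrale. En prenant ∫j(t)dt et en appliquant a(0) = 0, nous trouvons a(t) = 36·sin(2·t). De l'équation de l'accélération a(t) = 36·sin(2·t), nous substituons t = pi/2 pour obtenir a = 0.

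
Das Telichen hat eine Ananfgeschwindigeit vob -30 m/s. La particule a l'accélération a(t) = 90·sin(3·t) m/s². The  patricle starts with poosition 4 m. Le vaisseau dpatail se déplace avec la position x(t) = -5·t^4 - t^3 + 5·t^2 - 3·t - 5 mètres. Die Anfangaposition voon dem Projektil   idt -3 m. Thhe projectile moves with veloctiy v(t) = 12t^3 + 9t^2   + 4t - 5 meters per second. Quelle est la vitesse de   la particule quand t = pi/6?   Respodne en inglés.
To solve this, we need to take 1 integral of our acceleration equation a(t) = 90·sin(3·t). Finding the antiderivative of a(t) and using v(0) = -30: v(t) = -30·cos(3·t). From the given velocity equation v(t) = -30·cos(3·t), we substitute t = pi/6 to get v = 0.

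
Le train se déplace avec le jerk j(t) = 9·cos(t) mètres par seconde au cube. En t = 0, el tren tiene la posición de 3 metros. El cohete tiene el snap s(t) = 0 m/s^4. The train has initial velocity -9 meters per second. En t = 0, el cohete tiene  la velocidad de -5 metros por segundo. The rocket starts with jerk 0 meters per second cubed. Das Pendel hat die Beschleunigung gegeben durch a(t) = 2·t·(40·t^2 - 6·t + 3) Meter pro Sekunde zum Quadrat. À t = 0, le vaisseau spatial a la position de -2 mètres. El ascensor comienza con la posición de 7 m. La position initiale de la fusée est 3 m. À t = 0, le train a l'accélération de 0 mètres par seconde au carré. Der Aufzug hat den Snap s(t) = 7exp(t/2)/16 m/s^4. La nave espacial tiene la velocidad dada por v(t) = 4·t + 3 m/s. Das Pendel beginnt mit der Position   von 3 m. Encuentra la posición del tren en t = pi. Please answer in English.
To find the answer, we compute 3 integrals of j(t) = 9·cos(t). Integrating jerk and using the initial condition a(0) = 0, we get a(t) = 9·sin(t). Finding the antiderivative of a(t) and using v(0) = -9: v(t) = -9·cos(t). Finding the integral of v(t) and using x(0) = 3: x(t) = 3 - 9·sin(t). We have position x(t) = 3 - 9·sin(t). Substituting t = pi: x(pi) = 3.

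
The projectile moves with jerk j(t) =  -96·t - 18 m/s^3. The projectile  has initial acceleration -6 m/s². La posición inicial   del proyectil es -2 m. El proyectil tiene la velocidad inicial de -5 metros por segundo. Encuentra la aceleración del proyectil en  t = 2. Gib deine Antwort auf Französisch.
Nous devons trouver l'intégrale de notre équation du jerk j(t) = -96·t - 18 1 fois. La primitive du jerk, avec a(0) = -6, donne l'accélération: a(t) = -48·t^2 - 18·t - 6. En utilisant a(t) = -48·t^2 - 18·t - 6 et en substituant t = 2, nous trouvons a = -234.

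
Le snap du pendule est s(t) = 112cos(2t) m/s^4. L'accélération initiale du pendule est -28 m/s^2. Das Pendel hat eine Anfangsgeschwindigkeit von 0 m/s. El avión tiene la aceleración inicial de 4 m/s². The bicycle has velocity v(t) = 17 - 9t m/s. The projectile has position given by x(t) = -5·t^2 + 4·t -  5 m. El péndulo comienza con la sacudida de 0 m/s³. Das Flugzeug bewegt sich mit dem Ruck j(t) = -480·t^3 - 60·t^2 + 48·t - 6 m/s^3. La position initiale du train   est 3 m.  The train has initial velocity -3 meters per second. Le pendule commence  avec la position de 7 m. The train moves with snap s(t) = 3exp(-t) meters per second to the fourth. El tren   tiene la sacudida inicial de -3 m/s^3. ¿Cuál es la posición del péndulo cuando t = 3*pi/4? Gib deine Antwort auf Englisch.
To find the answer, we compute 4 integrals of s(t) = 112·cos(2·t). Integrating snap and using the initial condition j(0) = 0, we get j(t) = 56·sin(2·t). Taking ∫j(t)dt and applying a(0) = -28, we find a(t) = -28·cos(2·t). The integral of acceleration is velocity. Using v(0) = 0, we get v(t) = -14·sin(2·t). The integral of velocity, with x(0) = 7, gives position: x(t) = 7·cos(2·t). From the given position equation x(t) = 7·cos(2·t), we substitute t = 3*pi/4 to get x = 0.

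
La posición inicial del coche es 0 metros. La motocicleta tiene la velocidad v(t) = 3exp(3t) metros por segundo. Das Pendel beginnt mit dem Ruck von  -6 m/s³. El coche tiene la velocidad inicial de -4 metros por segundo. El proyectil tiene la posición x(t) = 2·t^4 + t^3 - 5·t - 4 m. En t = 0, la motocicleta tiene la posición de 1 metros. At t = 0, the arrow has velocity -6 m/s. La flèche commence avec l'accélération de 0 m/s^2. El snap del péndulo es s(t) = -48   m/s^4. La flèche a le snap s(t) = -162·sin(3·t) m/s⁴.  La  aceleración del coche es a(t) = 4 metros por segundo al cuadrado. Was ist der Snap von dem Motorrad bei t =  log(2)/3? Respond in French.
En partant de la vitesse v(t) = 3·exp(3·t), nous prenons 3 dérivées. La dérivée de la vitesse donne l'accélération: a(t) = 9·exp(3·t). La dérivée de l'accélération donne le jerk: j(t) = 27·exp(3·t). En prenant d/dt de j(t), nous trouvons s(t) = 81·exp(3·t). Nous avons le snap s(t) = 81·exp(3·t). En substituant t = log(2)/3: s(log(2)/3) = 162.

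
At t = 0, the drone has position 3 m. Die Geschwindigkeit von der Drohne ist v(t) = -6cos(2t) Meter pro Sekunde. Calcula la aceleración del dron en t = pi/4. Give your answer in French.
Nous devons dériver notre équation de la vitesse v(t) = -6·cos(2·t) 1 fois. En prenant d/dt de v(t), nous trouvons a(t) = 12·sin(2·t). En utilisant a(t) = 12·sin(2·t) et en substituant t = pi/4, nous trouvons a = 12.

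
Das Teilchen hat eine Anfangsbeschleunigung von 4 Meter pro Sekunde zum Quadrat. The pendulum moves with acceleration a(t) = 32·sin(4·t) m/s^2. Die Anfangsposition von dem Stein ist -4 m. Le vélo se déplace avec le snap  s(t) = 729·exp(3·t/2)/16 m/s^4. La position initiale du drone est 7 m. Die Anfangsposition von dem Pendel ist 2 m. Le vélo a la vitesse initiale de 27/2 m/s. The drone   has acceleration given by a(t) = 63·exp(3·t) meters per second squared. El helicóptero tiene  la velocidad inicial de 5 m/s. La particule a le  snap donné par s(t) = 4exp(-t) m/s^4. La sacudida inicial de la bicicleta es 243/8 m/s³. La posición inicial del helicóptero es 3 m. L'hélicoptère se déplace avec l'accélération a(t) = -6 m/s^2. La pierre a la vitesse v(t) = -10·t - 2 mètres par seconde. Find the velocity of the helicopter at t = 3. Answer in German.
Wir müssen unsere Gleichung für die Beschleunigung a(t) = -6 1-mal integrieren. Das Integral von der Beschleunigung, mit v(0) = 5, ergibt die Geschwindigkeit: v(t) = 5 - 6·t. Mit v(t) = 5 - 6·t und Einsetzen von t = 3, finden wir v = -13.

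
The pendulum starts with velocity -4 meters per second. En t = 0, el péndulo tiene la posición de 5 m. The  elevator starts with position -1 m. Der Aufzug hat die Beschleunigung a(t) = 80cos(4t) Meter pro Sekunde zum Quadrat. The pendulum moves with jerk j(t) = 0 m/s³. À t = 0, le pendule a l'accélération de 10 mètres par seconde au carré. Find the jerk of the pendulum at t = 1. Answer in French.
En utilisant j(t) = 0 et en substituant t = 1, nous trouvons j = 0.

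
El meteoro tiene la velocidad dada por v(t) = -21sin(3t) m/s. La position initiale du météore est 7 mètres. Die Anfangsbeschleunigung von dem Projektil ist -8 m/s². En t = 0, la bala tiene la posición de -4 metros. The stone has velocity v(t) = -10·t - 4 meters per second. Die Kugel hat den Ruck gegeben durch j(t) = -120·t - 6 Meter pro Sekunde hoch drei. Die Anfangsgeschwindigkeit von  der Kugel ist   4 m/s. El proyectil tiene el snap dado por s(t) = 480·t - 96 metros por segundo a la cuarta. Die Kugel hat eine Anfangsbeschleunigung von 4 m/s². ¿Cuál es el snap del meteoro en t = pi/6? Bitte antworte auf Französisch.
Nous devons dériver notre équation de la vitesse v(t) = -21·sin(3·t) 3 fois. En prenant d/dt de v(t), nous trouvons a(t) = -63·cos(3·t). La dérivée de l'accélération donne le jerk: j(t) = 189·sin(3·t). La dérivée du jerk donne le snap: s(t) = 567·cos(3·t). En utilisant s(t) = 567·cos(3·t) et en substituant t = pi/6, nous trouvons s = 0.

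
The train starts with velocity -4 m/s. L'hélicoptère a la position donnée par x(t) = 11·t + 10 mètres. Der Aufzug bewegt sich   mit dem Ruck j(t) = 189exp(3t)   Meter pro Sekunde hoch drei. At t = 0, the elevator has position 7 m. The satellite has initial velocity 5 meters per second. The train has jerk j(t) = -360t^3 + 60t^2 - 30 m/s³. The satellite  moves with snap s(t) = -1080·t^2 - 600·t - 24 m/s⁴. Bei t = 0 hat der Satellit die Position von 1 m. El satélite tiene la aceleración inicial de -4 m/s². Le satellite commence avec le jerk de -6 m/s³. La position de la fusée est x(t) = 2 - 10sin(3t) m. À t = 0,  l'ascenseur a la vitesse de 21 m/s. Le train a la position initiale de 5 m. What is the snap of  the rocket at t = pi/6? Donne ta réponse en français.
Pour résoudre ceci, nous devons prendre 4 dérivées de notre équation de la position x(t) = 2 - 10·sin(3·t). En prenant d/dt de x(t), nous trouvons v(t) = -30·cos(3·t). En prenant d/dt de v(t), nous trouvons a(t) = 90·sin(3·t). En dérivant l'accélération, nous obtenons le jerk: j(t) = 270·cos(3·t). En dérivant le jerk, nous obtenons le snap: s(t) = -810·sin(3·t). Nous avons le snap s(t) = -810·sin(3·t). En substituant t = pi/6: s(pi/6) = -810.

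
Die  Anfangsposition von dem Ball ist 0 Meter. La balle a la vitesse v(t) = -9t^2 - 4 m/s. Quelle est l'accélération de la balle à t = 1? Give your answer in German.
Um dies zu lösen, müssen wir 1 Ableitung unserer Gleichung für die Geschwindigkeit v(t) = -9·t^2 - 4 nehmen. Die Ableitung von der Geschwindigkeit ergibt die Beschleunigung: a(t) = -18·t. Wir haben die Beschleunigung a(t) = -18·t. Durch Einsetzen von t = 1: a(1) = -18.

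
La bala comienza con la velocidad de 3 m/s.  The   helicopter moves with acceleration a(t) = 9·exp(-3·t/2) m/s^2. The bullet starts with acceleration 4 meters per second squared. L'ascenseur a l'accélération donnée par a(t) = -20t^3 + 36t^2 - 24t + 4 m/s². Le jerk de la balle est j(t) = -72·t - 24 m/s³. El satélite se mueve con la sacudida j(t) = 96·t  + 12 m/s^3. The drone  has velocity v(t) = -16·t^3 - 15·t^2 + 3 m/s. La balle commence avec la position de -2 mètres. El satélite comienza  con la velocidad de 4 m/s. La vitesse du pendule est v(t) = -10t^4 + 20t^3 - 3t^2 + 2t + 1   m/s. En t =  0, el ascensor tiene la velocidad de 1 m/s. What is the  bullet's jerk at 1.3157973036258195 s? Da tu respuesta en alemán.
Wir haben den Ruck j(t) = -72·t - 24. Durch Einsetzen von t = 1.3157973036258195: j(1.3157973036258195) = -118.737405861059.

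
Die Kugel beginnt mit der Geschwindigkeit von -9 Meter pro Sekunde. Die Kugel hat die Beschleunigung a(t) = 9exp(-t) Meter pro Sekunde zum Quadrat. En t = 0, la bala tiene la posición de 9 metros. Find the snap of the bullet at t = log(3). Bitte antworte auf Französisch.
Nous devons dériver notre équation de l'accélération a(t) = 9·exp(-t) 2 fois. En prenant d/dt de a(t), nous trouvons j(t) = -9·exp(-t). En dérivant le jerk, nous obtenons le snap: s(t) = 9·exp(-t). Nous avons le snap s(t) = 9·exp(-t). En substituant t = log(3): s(log(3)) = 3.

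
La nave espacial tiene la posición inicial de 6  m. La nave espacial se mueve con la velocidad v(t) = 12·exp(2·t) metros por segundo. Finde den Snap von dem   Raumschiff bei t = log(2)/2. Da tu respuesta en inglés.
We must differentiate our velocity equation v(t) = 12·exp(2·t) 3 times. Differentiating velocity, we get acceleration: a(t) = 24·exp(2·t). Differentiating acceleration, we get jerk: j(t) = 48·exp(2·t). The derivative of jerk gives snap: s(t) = 96·exp(2·t). We have snap s(t) = 96·exp(2·t). Substituting t = log(2)/2: s(log(2)/2) = 192.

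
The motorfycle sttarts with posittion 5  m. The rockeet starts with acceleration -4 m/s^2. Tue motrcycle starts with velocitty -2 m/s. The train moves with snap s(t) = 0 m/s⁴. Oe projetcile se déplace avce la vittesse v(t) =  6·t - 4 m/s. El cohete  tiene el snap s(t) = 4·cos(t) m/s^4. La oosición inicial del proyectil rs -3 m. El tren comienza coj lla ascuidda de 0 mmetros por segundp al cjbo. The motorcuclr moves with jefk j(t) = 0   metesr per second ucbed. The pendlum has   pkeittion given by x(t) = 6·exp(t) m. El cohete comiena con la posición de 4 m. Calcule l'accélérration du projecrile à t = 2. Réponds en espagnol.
Para resolver esto, necesitamos tomar 1 derivada de nuestra ecuación de la velocidad v(t) = 6·t - 4. Tomando d/dt de v(t), encontramos a(t) = 6. Usando a(t) = 6 y sustituyendo t = 2, encontramos a = 6.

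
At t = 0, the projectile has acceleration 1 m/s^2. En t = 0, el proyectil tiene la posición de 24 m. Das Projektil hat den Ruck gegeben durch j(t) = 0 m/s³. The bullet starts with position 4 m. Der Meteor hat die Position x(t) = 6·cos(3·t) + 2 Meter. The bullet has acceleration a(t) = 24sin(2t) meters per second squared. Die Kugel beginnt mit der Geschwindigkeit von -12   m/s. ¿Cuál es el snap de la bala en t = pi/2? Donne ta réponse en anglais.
To solve this, we need to take 2 derivatives of our acceleration equation a(t) = 24·sin(2·t). The derivative of acceleration gives jerk: j(t) = 48·cos(2·t). The derivative of jerk gives snap: s(t) = -96·sin(2·t). From the given snap equation s(t) = -96·sin(2·t), we substitute t = pi/2 to get s = 0.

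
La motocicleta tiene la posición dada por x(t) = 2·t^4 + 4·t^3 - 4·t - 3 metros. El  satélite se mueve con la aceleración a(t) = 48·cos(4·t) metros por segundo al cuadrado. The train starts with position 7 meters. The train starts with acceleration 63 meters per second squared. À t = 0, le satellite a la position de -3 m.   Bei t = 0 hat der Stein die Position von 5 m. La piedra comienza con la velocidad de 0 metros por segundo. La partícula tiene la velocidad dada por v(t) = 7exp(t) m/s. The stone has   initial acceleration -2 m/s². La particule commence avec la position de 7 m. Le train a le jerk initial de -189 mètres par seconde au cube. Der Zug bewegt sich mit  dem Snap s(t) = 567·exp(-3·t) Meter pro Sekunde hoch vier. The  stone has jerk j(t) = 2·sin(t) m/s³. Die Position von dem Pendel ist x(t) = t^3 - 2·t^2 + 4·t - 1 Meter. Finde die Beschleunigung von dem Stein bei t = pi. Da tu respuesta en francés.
Pour résoudre ceci, nous devons prendre 1 intégrale de notre équation du jerk j(t) = 2·sin(t). En prenant ∫j(t)dt et en appliquant a(0) = -2, nous trouvons a(t) = -2·cos(t). Nous avons l'accélération a(t) = -2·cos(t). En substituant t = pi: a(pi) = 2.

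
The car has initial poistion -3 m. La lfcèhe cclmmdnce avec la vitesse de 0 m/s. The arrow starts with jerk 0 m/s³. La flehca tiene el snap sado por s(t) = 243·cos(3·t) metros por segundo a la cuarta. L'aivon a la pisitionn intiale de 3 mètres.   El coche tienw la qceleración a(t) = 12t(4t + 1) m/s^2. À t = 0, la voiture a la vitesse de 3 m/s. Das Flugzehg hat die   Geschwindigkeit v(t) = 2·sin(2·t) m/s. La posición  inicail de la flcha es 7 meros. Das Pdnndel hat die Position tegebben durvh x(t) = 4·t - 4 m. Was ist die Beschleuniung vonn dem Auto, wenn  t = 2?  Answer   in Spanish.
Tenemos la aceleración a(t) = 12·t·(4·t + 1). Sustituyendo t = 2: a(2) = 216.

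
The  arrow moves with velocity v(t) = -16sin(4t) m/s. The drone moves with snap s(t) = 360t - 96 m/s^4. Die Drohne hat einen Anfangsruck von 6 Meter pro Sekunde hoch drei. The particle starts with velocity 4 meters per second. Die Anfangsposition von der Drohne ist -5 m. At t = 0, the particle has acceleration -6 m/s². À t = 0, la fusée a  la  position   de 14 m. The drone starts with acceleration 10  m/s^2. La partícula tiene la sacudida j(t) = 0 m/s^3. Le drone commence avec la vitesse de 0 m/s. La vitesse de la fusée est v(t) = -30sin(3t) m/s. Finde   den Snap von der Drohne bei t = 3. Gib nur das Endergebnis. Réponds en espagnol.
En t = 3, s = 984.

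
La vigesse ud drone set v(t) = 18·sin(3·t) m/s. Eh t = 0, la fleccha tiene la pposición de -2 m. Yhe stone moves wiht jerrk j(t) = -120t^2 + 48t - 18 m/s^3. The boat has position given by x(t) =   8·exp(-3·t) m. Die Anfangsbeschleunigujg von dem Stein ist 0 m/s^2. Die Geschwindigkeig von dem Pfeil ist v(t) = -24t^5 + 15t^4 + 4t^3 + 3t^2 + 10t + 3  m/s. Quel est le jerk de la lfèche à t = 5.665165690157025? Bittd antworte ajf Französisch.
Pour résoudre ceci, nous devons prendre 2 dérivées de notre équation de la vitesse v(t) = -24·t^5 + 15·t^4 + 4·t^3 + 3·t^2 + 10·t + 3. En prenant d/dt de v(t), nous trouvons a(t) = -120·t^4 + 60·t^3 + 12·t^2 + 6·t + 10. La dérivée de l'accélération donne le jerk: j(t) = -480·t^3 + 180·t^2 + 24·t + 6. De l'équation du jerk j(t) = -480·t^3 + 180·t^2 + 24·t + 6, nous substituons t = 5.665165690157025 pour obtenir j = -81353.9330606944.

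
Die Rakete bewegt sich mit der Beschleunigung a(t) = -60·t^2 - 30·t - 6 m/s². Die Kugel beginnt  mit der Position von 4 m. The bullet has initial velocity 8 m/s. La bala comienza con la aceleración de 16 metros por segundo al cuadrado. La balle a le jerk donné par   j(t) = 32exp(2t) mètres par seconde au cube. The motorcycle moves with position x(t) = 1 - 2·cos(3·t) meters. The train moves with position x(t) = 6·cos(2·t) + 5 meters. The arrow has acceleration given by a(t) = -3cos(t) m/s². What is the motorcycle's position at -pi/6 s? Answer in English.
We have position x(t) = 1 - 2·cos(3·t). Substituting t = -pi/6: x(-pi/6) = 1.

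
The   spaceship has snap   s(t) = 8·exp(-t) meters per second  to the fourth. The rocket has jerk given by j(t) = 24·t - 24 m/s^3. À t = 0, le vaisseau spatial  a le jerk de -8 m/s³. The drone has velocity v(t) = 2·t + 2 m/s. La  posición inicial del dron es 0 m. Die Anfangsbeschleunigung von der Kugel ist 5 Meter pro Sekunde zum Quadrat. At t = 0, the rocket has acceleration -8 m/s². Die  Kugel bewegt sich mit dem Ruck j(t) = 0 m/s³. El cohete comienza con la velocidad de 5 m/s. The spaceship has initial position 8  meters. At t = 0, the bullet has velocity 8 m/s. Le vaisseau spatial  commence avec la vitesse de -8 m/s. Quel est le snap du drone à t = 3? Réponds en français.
Pour résoudre ceci, nous devons prendre 3 dérivées de notre équation de la vitesse v(t) = 2·t + 2. En prenant d/dt de v(t), nous trouvons a(t) = 2. En prenant d/dt de a(t), nous trouvons j(t) = 0. En dérivant le jerk, nous obtenons le snap: s(t) = 0. En utilisant s(t) = 0 et en substituant t = 3, nous trouvons s = 0.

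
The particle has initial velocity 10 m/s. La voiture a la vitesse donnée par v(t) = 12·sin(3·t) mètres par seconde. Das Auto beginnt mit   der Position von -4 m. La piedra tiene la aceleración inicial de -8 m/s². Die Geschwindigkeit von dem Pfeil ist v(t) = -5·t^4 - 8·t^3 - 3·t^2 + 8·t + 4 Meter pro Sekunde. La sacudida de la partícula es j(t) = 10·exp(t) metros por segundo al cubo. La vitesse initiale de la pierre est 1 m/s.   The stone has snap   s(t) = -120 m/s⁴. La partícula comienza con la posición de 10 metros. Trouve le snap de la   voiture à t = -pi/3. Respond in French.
Pour résoudre ceci, nous devons prendre 3 dérivées de notre équation de la vitesse v(t) = 12·sin(3·t). La dérivée de la vitesse donne l'accélération: a(t) = 36·cos(3·t). En dérivant l'accélération, nous obtenons le jerk: j(t) = -108·sin(3·t). En prenant d/dt de j(t), nous trouvons s(t) = -324·cos(3·t). Nous avons le snap s(t) = -324·cos(3·t). En substituant t = -pi/3: s(-pi/3) = 324.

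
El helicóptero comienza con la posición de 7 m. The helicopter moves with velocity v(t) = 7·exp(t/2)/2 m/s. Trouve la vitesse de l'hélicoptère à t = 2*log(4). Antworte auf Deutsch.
Mit v(t) = 7·exp(t/2)/2 und Einsetzen von t = 2*log(4), finden wir v = 14.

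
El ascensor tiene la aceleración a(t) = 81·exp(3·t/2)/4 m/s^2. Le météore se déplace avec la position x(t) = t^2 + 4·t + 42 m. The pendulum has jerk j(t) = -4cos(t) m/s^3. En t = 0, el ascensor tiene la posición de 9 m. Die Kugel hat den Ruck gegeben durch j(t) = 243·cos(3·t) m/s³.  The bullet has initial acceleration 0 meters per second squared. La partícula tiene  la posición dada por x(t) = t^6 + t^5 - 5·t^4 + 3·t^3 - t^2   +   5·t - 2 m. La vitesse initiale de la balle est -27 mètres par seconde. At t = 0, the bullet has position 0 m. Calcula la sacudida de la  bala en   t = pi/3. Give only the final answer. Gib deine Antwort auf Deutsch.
Bei t = pi/3, j = -243.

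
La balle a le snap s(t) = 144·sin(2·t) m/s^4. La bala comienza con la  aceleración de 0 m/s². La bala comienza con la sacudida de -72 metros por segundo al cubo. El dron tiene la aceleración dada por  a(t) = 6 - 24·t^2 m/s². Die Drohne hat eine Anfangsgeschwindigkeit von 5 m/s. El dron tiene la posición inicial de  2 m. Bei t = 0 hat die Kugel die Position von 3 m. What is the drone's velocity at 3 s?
To find the answer, we compute 1 integral of a(t) = 6 - 24·t^2. Taking ∫a(t)dt and applying v(0) = 5, we find v(t) = -8·t^3 + 6·t + 5. From the given velocity equation v(t) = -8·t^3 + 6·t + 5, we substitute t = 3 to get v = -193.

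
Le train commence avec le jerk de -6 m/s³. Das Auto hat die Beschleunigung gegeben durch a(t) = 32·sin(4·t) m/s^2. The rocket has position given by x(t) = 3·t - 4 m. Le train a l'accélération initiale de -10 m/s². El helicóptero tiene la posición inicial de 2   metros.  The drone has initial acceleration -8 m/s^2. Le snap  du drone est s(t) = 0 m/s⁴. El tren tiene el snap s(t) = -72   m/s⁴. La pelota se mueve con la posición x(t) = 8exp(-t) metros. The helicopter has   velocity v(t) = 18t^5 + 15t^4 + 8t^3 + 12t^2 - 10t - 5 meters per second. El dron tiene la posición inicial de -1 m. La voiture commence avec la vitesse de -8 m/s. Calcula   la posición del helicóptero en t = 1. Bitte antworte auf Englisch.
To find the answer, we compute 1 antiderivative of v(t) = 18·t^5 + 15·t^4 + 8·t^3 + 12·t^2 - 10·t - 5. Taking ∫v(t)dt and applying x(0) = 2, we find x(t) = 3·t^6 + 3·t^5 + 2·t^4 + 4·t^3 - 5·t^2 - 5·t + 2. Using x(t) = 3·t^6 + 3·t^5 + 2·t^4 + 4·t^3 - 5·t^2 - 5·t + 2 and substituting t = 1, we find x = 4.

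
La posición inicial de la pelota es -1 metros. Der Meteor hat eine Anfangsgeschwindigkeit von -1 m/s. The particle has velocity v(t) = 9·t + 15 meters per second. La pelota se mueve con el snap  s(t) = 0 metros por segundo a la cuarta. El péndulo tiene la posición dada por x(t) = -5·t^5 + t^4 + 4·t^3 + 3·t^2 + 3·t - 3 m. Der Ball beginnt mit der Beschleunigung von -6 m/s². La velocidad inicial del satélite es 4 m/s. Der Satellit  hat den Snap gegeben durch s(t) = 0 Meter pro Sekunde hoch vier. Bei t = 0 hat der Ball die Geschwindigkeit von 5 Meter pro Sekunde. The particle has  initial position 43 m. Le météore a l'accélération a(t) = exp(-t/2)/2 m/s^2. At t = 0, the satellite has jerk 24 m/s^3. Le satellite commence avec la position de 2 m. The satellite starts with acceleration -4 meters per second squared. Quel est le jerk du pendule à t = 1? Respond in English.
To solve this, we need to take 3 derivatives of our position equation x(t) = -5·t^5 + t^4 + 4·t^3 + 3·t^2 + 3·t - 3. Differentiating position, we get velocity: v(t) = -25·t^4 + 4·t^3 + 12·t^2 + 6·t + 3. Differentiating velocity, we get acceleration: a(t) = -100·t^3 + 12·t^2 + 24·t + 6. Differentiating acceleration, we get jerk: j(t) = -300·t^2 + 24·t + 24. From the given jerk equation j(t) = -300·t^2 + 24·t + 24, we substitute t = 1 to get j = -252.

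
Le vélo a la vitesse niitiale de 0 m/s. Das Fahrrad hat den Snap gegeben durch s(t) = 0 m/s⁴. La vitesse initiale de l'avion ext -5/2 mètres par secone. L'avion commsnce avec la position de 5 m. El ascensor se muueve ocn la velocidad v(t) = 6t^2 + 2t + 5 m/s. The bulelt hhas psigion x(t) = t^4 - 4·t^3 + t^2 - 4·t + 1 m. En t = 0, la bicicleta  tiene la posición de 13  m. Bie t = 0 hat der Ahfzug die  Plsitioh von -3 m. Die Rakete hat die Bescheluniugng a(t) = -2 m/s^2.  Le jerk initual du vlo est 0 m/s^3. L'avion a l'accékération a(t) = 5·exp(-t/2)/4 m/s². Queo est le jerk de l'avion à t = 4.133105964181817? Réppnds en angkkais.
To solve this, we need to take 1 derivative of our acceleration equation a(t) = 5·exp(-t/2)/4. Differentiating acceleration, we get jerk: j(t) = -5·exp(-t/2)/8. Using j(t) = -5·exp(-t/2)/8 and substituting t = 4.133105964181817, we find j = -0.0791384355512686.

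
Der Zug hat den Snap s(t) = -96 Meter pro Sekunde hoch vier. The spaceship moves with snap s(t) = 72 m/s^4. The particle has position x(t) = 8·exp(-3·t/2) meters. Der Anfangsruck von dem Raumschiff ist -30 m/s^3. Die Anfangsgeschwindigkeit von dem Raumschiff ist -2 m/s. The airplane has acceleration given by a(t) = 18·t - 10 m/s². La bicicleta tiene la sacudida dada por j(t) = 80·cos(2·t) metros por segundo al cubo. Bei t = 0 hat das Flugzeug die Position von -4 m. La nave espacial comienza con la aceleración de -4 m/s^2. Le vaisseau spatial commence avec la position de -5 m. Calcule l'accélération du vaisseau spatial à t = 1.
Pour résoudre ceci, nous devons prendre 2 primitives de notre équation du snap s(t) = 72. En prenant ∫s(t)dt et en appliquant j(0) = -30, nous trouvons j(t) = 72·t - 30. En intégrant le jerk et en utilisant la condition initiale a(0) = -4, nous obtenons a(t) = 36·t^2 - 30·t - 4. De l'équation de l'accélération a(t) = 36·t^2 - 30·t - 4, nous substituons t = 1 pour obtenir a = 2.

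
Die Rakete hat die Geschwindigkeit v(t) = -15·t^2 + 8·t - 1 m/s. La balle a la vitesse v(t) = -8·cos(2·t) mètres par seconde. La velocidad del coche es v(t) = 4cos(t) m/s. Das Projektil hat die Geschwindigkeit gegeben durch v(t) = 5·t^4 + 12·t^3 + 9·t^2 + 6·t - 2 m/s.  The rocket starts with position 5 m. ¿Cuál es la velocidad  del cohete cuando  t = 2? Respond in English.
From the given velocity equation v(t) = -15·t^2 + 8·t - 1, we substitute t = 2 to get v = -45.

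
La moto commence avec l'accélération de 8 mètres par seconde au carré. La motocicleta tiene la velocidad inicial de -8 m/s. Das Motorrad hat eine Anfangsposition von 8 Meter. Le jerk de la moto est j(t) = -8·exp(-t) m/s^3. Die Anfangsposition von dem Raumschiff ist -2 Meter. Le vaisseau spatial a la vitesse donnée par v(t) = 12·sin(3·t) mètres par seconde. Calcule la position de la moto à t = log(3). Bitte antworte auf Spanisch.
Debemos encontrar la integral de nuestra ecuación de la sacudida j(t) = -8·exp(-t) 3 veces. La antiderivada de la sacudida, con a(0) = 8, da la aceleración: a(t) = 8·exp(-t). La antiderivada de la aceleración, con v(0) = -8, da la velocidad: v(t) = -8·exp(-t). La antiderivada de la velocidad es la posición. Usando x(0) = 8, obtenemos x(t) = 8·exp(-t). Usando x(t) = 8·exp(-t) y sustituyendo t = log(3), encontramos x = 8/3.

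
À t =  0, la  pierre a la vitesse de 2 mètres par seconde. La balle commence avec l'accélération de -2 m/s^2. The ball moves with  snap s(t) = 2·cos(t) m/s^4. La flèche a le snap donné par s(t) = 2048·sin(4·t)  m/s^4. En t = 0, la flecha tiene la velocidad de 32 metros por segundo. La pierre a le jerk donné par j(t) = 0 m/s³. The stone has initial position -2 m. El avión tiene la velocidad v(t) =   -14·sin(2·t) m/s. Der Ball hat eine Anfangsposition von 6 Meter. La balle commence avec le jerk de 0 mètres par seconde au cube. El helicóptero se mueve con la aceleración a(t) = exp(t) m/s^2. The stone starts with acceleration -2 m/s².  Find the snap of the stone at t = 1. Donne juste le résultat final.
The snap at t = 1 is s = 0.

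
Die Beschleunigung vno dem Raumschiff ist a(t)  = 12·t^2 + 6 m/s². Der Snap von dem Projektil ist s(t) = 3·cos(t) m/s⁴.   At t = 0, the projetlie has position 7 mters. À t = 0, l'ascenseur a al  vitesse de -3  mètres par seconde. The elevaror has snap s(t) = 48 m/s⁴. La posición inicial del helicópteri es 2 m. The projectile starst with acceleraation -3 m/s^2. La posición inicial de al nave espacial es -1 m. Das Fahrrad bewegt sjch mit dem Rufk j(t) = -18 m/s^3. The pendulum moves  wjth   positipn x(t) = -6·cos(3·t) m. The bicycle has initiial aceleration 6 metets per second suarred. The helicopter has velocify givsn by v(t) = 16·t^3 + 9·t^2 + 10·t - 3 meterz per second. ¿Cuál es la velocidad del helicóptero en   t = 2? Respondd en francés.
Nous avons la vitesse v(t) = 16·t^3 + 9·t^2 + 10·t - 3. En substituant t = 2: v(2) = 181.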